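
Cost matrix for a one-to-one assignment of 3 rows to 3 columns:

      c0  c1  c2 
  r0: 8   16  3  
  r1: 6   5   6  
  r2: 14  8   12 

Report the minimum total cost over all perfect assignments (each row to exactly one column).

optimal assignment: row0→col2 (cost 3), row1→col0 (cost 6), row2→col1 (cost 8)
total = 3 + 6 + 8 = 17

Minimum assignment cost: 17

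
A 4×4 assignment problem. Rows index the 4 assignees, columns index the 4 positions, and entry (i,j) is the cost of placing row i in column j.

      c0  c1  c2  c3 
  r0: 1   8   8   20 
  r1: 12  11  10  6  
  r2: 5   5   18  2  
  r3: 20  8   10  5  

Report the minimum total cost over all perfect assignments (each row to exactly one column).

Minimum assignment cost: 21

one of 2 optimal assignments: row0→col0 (cost 1), row1→col2 (cost 10), row2→col1 (cost 5), row3→col3 (cost 5)
total = 1 + 10 + 5 + 5 = 21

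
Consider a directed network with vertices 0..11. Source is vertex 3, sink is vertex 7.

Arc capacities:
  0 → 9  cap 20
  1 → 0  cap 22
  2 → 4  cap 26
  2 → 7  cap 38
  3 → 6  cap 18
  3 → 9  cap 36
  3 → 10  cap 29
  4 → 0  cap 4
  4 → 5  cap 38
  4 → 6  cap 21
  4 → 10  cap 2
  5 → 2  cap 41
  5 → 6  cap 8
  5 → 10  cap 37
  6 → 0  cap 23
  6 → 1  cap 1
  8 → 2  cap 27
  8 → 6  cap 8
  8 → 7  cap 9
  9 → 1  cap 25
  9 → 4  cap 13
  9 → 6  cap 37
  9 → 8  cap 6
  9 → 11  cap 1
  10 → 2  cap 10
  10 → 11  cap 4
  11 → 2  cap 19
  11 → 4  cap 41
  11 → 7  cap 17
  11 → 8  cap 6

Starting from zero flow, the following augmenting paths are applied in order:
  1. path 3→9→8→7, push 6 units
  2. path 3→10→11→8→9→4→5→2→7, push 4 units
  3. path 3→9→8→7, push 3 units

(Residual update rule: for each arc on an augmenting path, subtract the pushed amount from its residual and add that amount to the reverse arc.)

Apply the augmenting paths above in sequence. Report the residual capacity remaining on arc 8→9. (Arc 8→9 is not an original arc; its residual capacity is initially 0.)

after path 1 (3→9→8→7, push 6): res(8,9)=6
after path 2 (3→10→11→8→9→4→5→2→7, push 4): res(8,9)=2
after path 3 (3→9→8→7, push 3): res(8,9)=5

Residual capacity of (8,9): 5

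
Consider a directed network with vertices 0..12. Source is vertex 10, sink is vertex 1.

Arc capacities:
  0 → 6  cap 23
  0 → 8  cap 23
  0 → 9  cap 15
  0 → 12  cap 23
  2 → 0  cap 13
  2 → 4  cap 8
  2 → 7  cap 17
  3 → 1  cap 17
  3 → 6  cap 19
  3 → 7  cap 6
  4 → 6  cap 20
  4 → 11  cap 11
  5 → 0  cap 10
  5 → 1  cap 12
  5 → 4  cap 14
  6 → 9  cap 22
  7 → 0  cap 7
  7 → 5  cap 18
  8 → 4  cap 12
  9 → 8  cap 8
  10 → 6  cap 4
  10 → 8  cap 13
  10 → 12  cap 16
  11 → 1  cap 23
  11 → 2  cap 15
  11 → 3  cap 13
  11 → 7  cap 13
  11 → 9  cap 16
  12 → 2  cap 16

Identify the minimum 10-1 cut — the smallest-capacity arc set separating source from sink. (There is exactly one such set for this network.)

augment #1: 10→8→4→11→1 push 11
augment #2: 10→12→2→7→5→1 push 12
max flow = 23; residual-reachable set from 10 gives S-side
cut edges (S→T): {(4,11), (5,1)} total cap 23

Min-cut arcs: {(4,11), (5,1)} (total capacity 23)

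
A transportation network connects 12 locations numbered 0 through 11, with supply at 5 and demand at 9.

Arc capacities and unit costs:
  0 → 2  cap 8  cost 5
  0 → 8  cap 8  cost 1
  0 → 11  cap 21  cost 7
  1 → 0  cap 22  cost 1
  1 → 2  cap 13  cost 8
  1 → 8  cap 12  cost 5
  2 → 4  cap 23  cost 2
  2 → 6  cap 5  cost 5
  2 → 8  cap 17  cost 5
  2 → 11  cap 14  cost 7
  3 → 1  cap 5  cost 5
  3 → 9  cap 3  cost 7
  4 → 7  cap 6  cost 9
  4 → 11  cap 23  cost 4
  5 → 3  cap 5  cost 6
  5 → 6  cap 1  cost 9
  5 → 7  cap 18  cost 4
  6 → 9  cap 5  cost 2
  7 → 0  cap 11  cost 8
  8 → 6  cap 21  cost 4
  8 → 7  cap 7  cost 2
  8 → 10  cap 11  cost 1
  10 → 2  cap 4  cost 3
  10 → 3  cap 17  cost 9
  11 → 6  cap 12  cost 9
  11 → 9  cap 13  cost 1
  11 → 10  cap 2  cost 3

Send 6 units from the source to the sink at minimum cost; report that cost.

Minimum cost for 6 units: 88

shortest-cost path #1: 5→6→9 push 1 @ unit cost 11 (adds 11)
shortest-cost path #2: 5→3→9 push 3 @ unit cost 13 (adds 39)
shortest-cost path #3: 5→7→0→8→6→9 push 2 @ unit cost 19 (adds 38)
total cost = 88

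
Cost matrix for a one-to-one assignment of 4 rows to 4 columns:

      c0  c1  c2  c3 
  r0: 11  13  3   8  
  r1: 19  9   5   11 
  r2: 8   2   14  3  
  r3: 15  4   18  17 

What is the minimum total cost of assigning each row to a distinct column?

Minimum assignment cost: 23

optimal assignment: row0→col0 (cost 11), row1→col2 (cost 5), row2→col3 (cost 3), row3→col1 (cost 4)
total = 11 + 5 + 3 + 4 = 23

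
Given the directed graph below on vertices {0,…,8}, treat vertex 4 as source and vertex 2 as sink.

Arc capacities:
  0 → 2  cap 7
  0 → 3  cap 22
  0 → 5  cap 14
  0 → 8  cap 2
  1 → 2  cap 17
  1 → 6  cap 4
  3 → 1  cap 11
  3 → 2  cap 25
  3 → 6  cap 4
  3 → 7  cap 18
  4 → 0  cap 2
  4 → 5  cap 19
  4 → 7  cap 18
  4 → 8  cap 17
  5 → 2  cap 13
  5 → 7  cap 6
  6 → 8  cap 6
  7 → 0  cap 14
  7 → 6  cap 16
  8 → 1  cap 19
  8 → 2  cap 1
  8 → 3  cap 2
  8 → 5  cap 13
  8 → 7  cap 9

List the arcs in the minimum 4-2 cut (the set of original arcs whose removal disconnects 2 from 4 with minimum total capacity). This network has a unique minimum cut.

Min-cut arcs: {(1,2), (4,0), (5,2), (7,0), (8,2), (8,3)} (total capacity 49)

augment #1: 4→0→2 push 2
augment #2: 4→5→2 push 13
augment #3: 4→8→2 push 1
augment #4: 4→7→0→2 push 5
augment #5: 4→8→1→2 push 16
augment #6: 4→7→0→3→2 push 9
augment #7: 4→7→6→8→1→2 push 1
augment #8: 4→7→6→8→3→2 push 2
max flow = 49; residual-reachable set from 4 gives S-side
cut edges (S→T): {(1,2), (4,0), (5,2), (7,0), (8,2), (8,3)} total cap 49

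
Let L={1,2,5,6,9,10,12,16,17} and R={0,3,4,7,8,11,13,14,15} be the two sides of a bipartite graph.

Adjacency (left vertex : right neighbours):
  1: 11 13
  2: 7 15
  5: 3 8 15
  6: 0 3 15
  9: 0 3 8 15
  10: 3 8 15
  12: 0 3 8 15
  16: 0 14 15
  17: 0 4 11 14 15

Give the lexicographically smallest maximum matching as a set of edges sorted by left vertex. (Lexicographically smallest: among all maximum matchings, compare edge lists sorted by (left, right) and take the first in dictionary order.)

Lex-smallest maximum matching: {(1,11), (2,7), (5,3), (6,0), (9,8), (10,15), (16,14), (17,4)}

|M| = 8 (so the lex-smallest maximum matching has 8 edges)
process left vertices in ascending order; for each, take the smallest-labelled available neighbour that still permits 8 edges overall, or leave it unmatched if none does
lex-smallest matching: {1-11, 2-7, 5-3, 6-0, 9-8, 10-15, 16-14, 17-4}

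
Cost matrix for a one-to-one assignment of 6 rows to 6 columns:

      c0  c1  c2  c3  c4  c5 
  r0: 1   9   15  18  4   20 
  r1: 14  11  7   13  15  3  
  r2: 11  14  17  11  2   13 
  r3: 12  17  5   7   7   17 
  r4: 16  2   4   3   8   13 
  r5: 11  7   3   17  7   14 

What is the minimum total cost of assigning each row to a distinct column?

Minimum assignment cost: 18

optimal assignment: row0→col0 (cost 1), row1→col5 (cost 3), row2→col4 (cost 2), row3→col3 (cost 7), row4→col1 (cost 2), row5→col2 (cost 3)
total = 1 + 3 + 2 + 7 + 2 + 3 = 18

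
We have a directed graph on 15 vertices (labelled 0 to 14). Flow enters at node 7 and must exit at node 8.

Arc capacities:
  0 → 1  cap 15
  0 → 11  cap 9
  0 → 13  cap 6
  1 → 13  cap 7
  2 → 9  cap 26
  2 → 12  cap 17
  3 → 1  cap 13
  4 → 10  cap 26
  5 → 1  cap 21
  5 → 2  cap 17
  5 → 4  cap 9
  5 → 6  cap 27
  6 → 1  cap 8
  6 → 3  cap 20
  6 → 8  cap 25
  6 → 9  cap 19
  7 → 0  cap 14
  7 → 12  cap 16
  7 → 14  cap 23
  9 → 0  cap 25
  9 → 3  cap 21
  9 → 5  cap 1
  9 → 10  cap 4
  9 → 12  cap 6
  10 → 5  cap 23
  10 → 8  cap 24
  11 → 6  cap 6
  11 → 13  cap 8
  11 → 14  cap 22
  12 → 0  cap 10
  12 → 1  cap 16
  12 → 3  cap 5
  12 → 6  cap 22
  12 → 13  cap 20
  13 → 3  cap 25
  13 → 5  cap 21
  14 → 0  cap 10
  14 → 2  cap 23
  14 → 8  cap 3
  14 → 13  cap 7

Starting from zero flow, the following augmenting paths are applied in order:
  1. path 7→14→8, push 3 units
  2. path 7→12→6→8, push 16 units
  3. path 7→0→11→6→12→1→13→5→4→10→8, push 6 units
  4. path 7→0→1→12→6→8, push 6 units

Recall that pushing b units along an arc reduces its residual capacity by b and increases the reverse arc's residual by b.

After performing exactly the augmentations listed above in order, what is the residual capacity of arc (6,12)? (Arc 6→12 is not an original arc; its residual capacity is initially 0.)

after path 1 (7→14→8, push 3): res(6,12)=0
after path 2 (7→12→6→8, push 16): res(6,12)=16
after path 3 (7→0→11→6→12→1→13→5→4→10→8, push 6): res(6,12)=10
after path 4 (7→0→1→12→6→8, push 6): res(6,12)=16

Residual capacity of (6,12): 16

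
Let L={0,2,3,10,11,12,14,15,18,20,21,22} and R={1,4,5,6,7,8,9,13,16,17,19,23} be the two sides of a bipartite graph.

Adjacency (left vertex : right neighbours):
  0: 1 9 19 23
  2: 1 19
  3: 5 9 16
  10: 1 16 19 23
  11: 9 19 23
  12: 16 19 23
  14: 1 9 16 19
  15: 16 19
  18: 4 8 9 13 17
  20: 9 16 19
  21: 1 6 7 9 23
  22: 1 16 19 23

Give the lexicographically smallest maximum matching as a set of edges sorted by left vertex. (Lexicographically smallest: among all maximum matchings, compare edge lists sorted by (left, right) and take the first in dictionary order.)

|M| = 8 (so the lex-smallest maximum matching has 8 edges)
process left vertices in ascending order; for each, take the smallest-labelled available neighbour that still permits 8 edges overall, or leave it unmatched if none does
lex-smallest matching: {0-1, 2-19, 3-5, 10-16, 11-9, 12-23, 18-4, 21-6}

Lex-smallest maximum matching: {(0,1), (2,19), (3,5), (10,16), (11,9), (12,23), (18,4), (21,6)}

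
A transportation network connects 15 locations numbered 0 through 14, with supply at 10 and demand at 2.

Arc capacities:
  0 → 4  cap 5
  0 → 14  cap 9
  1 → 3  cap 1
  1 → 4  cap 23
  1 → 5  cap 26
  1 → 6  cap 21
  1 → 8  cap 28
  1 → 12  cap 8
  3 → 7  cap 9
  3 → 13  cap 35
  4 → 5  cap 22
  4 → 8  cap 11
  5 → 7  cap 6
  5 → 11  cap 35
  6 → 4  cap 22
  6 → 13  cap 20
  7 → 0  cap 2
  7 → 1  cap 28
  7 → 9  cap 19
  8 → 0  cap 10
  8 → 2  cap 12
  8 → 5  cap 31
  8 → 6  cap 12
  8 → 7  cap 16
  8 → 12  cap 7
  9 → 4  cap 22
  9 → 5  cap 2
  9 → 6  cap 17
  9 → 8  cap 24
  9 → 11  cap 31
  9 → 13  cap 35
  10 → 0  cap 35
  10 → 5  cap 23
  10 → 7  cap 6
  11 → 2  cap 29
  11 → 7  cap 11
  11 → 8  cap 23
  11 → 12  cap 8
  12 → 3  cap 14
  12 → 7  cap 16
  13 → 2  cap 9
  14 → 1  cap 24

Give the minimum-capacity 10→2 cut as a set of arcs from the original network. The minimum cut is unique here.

Min-cut arcs: {(0,4), (0,14), (10,5), (10,7)} (total capacity 43)

augment #1: 10→5→11→2 push 23
augment #2: 10→0→4→8→2 push 5
augment #3: 10→7→1→8→2 push 6
augment #4: 10→0→14→1→8→2 push 1
augment #5: 10→0→14→1→3→13→2 push 1
augment #6: 10→0→14→1→5→11→2 push 6
augment #7: 10→0→14→1→6→13→2 push 1
max flow = 43; residual-reachable set from 10 gives S-side
cut edges (S→T): {(0,4), (0,14), (10,5), (10,7)} total cap 43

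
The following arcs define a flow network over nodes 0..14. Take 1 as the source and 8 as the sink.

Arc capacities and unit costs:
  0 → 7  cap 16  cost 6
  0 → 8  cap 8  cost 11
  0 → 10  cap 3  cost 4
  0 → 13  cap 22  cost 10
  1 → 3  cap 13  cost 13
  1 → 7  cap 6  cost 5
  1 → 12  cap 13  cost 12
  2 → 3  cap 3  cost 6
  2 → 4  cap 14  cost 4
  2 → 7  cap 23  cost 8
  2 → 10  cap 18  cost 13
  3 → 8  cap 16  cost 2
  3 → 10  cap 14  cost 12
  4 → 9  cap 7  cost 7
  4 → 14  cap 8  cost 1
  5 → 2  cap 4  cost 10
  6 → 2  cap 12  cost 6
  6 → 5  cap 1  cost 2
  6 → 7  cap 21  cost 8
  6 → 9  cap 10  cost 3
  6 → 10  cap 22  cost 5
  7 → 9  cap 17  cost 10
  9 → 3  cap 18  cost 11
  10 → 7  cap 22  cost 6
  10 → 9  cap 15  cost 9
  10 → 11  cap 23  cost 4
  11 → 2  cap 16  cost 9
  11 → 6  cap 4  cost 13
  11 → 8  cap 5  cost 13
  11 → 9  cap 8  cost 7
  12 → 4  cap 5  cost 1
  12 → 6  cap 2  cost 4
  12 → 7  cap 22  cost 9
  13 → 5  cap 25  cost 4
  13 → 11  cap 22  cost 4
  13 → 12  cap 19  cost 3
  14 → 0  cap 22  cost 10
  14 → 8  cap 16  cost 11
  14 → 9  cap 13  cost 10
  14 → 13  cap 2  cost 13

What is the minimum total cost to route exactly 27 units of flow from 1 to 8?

shortest-cost path #1: 1→3→8 push 13 @ unit cost 15 (adds 195)
shortest-cost path #2: 1→12→4→14→8 push 5 @ unit cost 25 (adds 125)
shortest-cost path #3: 1→7→9→3→8 push 3 @ unit cost 28 (adds 84)
shortest-cost path #4: 1→12→6→10→11→8 push 2 @ unit cost 38 (adds 76)
shortest-cost path #5: 1→7→9→3→10→11→8 push 3 @ unit cost 55 (adds 165)
shortest-cost path #6: 1→12→7→9→3→10→6→2→4→14→8 push 1 @ unit cost 71 (adds 71)
total cost = 716

Minimum cost for 27 units: 716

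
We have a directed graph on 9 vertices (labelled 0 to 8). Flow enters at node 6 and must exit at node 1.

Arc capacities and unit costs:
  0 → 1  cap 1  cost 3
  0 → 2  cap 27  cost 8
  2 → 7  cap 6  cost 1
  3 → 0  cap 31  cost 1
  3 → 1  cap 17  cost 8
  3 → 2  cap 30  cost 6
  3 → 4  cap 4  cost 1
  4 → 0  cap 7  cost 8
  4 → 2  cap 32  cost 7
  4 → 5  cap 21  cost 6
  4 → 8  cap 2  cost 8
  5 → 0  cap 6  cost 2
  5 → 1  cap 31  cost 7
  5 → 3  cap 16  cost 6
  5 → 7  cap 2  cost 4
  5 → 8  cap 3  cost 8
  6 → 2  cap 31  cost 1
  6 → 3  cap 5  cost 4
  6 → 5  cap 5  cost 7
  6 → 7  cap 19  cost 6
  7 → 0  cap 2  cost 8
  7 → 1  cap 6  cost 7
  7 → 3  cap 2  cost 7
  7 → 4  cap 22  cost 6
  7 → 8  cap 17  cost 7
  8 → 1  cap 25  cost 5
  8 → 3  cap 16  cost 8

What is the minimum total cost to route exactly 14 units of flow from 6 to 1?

Minimum cost for 14 units: 152

shortest-cost path #1: 6→3→0→1 push 1 @ unit cost 8 (adds 8)
shortest-cost path #2: 6→2→7→1 push 6 @ unit cost 9 (adds 54)
shortest-cost path #3: 6→3→1 push 4 @ unit cost 12 (adds 48)
shortest-cost path #4: 6→5→1 push 3 @ unit cost 14 (adds 42)
total cost = 152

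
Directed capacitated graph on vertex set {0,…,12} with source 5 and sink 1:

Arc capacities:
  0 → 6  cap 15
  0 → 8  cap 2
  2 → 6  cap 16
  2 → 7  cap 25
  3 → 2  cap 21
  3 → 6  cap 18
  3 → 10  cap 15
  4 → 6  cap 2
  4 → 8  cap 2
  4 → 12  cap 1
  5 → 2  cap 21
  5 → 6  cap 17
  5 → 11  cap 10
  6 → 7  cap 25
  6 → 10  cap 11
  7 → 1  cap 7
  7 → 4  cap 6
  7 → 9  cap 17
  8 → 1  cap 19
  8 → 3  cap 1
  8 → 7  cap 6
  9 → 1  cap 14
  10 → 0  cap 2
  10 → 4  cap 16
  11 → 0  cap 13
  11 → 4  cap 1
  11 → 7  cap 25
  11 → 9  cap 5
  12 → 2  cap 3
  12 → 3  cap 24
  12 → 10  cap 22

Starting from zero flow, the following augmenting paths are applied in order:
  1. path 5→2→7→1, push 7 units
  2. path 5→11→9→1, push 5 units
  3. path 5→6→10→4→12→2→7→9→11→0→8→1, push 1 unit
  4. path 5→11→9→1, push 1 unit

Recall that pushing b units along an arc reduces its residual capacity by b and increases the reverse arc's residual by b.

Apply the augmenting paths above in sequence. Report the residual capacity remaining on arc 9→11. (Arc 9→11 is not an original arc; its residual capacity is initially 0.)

after path 1 (5→2→7→1, push 7): res(9,11)=0
after path 2 (5→11→9→1, push 5): res(9,11)=5
after path 3 (5→6→10→4→12→2→7→9→11→0→8→1, push 1): res(9,11)=4
after path 4 (5→11→9→1, push 1): res(9,11)=5

Residual capacity of (9,11): 5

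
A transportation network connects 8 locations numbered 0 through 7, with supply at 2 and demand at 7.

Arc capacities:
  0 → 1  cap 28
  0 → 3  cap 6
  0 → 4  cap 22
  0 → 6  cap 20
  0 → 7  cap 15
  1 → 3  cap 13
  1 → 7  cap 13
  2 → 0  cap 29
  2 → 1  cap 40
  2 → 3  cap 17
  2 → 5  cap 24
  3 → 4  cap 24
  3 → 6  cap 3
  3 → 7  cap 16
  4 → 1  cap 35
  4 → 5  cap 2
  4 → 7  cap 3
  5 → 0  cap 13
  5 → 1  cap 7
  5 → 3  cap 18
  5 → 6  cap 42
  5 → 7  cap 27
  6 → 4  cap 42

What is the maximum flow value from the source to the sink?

augment #1: 2→0→7 bottleneck 15, total now 15
augment #2: 2→1→7 bottleneck 13, total now 28
augment #3: 2→3→7 bottleneck 16, total now 44
augment #4: 2→5→7 bottleneck 24, total now 68
augment #5: 2→0→4→7 bottleneck 3, total now 71
augment #6: 2→0→4→5→7 bottleneck 2, total now 73

Maximum flow value: 73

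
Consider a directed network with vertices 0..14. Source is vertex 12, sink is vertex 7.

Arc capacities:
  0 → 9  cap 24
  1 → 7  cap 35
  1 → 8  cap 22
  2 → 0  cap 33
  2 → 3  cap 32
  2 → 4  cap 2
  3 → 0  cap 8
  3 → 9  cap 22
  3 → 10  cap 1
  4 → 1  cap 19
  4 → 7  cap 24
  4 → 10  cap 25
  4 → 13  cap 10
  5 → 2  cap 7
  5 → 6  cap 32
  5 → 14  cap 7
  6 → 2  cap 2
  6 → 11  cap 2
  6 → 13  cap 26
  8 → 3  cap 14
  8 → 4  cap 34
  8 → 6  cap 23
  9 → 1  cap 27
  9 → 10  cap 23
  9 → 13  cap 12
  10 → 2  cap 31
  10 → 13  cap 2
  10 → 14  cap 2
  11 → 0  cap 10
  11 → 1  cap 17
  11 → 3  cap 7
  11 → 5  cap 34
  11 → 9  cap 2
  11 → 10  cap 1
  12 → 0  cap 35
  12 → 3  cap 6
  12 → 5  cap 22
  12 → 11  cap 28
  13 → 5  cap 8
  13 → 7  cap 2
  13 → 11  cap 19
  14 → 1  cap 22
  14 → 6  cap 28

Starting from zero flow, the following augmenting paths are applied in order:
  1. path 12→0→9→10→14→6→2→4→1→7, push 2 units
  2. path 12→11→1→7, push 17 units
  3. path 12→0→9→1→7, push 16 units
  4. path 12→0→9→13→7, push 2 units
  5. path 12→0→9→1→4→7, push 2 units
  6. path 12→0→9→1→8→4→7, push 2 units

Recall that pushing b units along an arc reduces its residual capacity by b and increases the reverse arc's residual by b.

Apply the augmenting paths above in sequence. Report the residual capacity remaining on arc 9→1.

after path 1 (12→0→9→10→14→6→2→4→1→7, push 2): res(9,1)=27
after path 2 (12→11→1→7, push 17): res(9,1)=27
after path 3 (12→0→9→1→7, push 16): res(9,1)=11
after path 4 (12→0→9→13→7, push 2): res(9,1)=11
after path 5 (12→0→9→1→4→7, push 2): res(9,1)=9
after path 6 (12→0→9→1→8→4→7, push 2): res(9,1)=7

Residual capacity of (9,1): 7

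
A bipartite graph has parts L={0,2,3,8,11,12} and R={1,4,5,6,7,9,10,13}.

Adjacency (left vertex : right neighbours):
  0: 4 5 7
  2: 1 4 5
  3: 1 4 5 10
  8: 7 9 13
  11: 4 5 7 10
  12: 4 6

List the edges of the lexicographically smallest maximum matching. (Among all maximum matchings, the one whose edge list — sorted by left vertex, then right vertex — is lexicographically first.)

|M| = 6 (so the lex-smallest maximum matching has 6 edges)
process left vertices in ascending order; for each, take the smallest-labelled available neighbour that still permits 6 edges overall, or leave it unmatched if none does
lex-smallest matching: {0-4, 2-1, 3-5, 8-7, 11-10, 12-6}

Lex-smallest maximum matching: {(0,4), (2,1), (3,5), (8,7), (11,10), (12,6)}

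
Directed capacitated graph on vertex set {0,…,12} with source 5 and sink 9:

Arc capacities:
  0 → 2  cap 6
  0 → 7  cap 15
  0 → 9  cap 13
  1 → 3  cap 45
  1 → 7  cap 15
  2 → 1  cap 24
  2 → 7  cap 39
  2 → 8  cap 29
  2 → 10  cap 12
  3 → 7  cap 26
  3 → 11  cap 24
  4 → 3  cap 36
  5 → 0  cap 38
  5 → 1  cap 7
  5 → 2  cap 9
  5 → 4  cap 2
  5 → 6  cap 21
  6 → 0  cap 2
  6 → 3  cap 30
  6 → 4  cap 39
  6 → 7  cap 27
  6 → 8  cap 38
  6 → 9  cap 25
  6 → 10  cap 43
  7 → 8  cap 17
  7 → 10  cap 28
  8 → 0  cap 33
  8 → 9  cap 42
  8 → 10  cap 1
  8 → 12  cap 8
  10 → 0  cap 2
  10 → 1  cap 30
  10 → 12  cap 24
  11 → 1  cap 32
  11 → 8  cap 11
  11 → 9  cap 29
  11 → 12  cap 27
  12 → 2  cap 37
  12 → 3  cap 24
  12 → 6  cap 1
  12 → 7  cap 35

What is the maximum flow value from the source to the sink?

Maximum flow value: 73

augment #1: 5→0→9 bottleneck 13, total now 13
augment #2: 5→6→9 bottleneck 21, total now 34
augment #3: 5→2→8→9 bottleneck 9, total now 43
augment #4: 5→0→2→8→9 bottleneck 6, total now 49
augment #5: 5→0→7→8→9 bottleneck 15, total now 64
augment #6: 5→1→3→11→9 bottleneck 7, total now 71
augment #7: 5→4→3→11→9 bottleneck 2, total now 73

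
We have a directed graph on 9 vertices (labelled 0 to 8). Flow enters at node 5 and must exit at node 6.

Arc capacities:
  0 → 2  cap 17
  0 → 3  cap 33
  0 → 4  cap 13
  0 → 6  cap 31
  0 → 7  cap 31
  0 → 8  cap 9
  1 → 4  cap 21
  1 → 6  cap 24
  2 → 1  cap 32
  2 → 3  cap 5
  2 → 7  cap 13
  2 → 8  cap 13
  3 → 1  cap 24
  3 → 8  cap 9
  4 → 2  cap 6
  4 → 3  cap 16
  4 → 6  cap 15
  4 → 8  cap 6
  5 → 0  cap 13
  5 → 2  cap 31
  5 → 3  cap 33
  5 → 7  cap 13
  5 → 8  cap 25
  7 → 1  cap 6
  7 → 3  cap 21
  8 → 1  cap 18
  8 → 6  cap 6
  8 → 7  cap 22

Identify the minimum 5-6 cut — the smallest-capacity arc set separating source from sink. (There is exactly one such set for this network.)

Min-cut arcs: {(1,6), (4,6), (5,0), (8,6)} (total capacity 58)

augment #1: 5→0→6 push 13
augment #2: 5→8→6 push 6
augment #3: 5→2→1→6 push 24
augment #4: 5→2→1→4→6 push 7
augment #5: 5→3→1→4→6 push 8
max flow = 58; residual-reachable set from 5 gives S-side
cut edges (S→T): {(1,6), (4,6), (5,0), (8,6)} total cap 58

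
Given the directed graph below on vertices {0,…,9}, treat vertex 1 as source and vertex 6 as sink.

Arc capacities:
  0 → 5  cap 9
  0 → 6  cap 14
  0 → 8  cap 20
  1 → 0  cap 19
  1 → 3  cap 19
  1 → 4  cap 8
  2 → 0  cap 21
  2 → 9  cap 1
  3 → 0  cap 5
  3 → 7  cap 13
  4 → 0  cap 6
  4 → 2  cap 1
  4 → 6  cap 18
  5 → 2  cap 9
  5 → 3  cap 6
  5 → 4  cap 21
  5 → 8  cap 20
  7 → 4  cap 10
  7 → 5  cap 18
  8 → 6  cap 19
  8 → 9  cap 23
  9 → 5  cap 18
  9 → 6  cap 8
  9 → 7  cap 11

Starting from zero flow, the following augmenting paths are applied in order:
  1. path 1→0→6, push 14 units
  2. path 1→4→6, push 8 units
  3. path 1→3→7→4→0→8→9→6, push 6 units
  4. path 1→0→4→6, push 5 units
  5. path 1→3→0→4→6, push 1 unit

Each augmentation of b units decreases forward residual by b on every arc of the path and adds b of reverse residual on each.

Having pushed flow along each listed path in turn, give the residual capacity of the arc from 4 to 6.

Residual capacity of (4,6): 4

after path 1 (1→0→6, push 14): res(4,6)=18
after path 2 (1→4→6, push 8): res(4,6)=10
after path 3 (1→3→7→4→0→8→9→6, push 6): res(4,6)=10
after path 4 (1→0→4→6, push 5): res(4,6)=5
after path 5 (1→3→0→4→6, push 1): res(4,6)=4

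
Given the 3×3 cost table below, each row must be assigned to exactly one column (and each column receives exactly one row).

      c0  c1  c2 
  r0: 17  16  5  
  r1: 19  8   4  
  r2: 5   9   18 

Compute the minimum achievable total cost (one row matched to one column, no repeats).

optimal assignment: row0→col2 (cost 5), row1→col1 (cost 8), row2→col0 (cost 5)
total = 5 + 8 + 5 = 18

Minimum assignment cost: 18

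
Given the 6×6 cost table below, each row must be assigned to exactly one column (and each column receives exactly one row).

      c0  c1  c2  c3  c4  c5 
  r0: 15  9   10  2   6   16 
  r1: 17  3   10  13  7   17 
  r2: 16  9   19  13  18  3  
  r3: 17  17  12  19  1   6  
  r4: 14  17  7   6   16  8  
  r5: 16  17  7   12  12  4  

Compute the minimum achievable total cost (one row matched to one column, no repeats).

Minimum assignment cost: 30

optimal assignment: row0→col3 (cost 2), row1→col1 (cost 3), row2→col5 (cost 3), row3→col4 (cost 1), row4→col0 (cost 14), row5→col2 (cost 7)
total = 2 + 3 + 3 + 1 + 14 + 7 = 30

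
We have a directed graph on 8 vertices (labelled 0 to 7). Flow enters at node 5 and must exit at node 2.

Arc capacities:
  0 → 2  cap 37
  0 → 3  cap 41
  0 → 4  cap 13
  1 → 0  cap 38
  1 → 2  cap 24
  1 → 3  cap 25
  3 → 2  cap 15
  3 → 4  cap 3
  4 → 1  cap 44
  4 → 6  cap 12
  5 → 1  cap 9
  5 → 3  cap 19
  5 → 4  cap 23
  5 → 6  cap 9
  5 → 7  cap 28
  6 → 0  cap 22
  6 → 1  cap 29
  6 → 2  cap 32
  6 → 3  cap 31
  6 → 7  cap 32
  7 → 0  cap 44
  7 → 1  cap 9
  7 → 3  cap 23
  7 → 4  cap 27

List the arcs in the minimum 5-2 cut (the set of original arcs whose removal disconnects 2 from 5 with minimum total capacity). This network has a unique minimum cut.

Min-cut arcs: {(3,2), (3,4), (5,1), (5,4), (5,6), (5,7)} (total capacity 87)

augment #1: 5→1→2 push 9
augment #2: 5→3→2 push 15
augment #3: 5→6→2 push 9
augment #4: 5→4→1→2 push 15
augment #5: 5→4→6→2 push 8
augment #6: 5→7→0→2 push 28
augment #7: 5→3→4→6→2 push 3
max flow = 87; residual-reachable set from 5 gives S-side
cut edges (S→T): {(3,2), (3,4), (5,1), (5,4), (5,6), (5,7)} total cap 87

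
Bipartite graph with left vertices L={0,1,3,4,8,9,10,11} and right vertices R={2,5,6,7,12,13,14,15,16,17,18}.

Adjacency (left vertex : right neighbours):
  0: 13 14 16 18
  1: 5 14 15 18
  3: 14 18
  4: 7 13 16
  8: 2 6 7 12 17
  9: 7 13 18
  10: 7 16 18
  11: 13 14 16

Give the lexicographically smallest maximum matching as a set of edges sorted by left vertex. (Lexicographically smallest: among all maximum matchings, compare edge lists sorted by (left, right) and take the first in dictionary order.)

Lex-smallest maximum matching: {(0,13), (1,5), (3,14), (4,7), (8,2), (9,18), (10,16)}

|M| = 7 (so the lex-smallest maximum matching has 7 edges)
process left vertices in ascending order; for each, take the smallest-labelled available neighbour that still permits 7 edges overall, or leave it unmatched if none does
lex-smallest matching: {0-13, 1-5, 3-14, 4-7, 8-2, 9-18, 10-16}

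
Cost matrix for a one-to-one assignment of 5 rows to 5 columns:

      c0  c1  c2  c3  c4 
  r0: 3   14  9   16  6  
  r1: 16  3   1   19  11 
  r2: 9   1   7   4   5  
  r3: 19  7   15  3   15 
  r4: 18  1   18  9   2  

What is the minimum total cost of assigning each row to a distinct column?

Minimum assignment cost: 10

optimal assignment: row0→col0 (cost 3), row1→col2 (cost 1), row2→col1 (cost 1), row3→col3 (cost 3), row4→col4 (cost 2)
total = 3 + 1 + 1 + 3 + 2 = 10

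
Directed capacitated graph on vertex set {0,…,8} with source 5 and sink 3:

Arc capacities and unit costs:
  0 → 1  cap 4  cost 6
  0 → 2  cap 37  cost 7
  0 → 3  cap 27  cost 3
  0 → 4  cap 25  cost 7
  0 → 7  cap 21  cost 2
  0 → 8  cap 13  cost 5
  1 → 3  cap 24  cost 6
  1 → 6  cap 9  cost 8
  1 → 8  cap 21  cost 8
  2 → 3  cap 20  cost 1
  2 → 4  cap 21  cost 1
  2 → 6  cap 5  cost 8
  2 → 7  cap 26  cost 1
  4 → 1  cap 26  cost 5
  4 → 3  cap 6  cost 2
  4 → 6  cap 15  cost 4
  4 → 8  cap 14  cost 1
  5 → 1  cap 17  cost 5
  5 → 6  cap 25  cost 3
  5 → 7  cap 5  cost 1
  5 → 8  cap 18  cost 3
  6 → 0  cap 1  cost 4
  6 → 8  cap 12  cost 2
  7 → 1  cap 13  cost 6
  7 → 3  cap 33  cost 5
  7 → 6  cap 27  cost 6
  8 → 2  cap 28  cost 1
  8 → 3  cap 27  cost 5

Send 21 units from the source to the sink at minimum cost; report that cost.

shortest-cost path #1: 5→8→2→3 push 18 @ unit cost 5 (adds 90)
shortest-cost path #2: 5→7→3 push 3 @ unit cost 6 (adds 18)
total cost = 108

Minimum cost for 21 units: 108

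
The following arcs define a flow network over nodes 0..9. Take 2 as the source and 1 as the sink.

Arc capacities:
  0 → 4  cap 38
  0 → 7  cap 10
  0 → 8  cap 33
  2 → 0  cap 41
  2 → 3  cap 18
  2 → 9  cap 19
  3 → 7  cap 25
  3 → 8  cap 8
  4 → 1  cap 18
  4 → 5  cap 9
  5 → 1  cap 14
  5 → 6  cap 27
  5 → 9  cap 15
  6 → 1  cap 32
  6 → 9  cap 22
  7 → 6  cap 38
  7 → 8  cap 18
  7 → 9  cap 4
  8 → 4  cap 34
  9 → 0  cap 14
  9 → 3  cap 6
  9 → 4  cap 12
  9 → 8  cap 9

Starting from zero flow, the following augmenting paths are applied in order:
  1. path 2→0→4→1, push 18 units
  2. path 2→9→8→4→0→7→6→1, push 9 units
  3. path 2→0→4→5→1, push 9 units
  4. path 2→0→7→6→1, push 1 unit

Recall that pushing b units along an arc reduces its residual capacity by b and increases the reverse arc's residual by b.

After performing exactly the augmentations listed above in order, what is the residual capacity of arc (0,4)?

Residual capacity of (0,4): 20

after path 1 (2→0→4→1, push 18): res(0,4)=20
after path 2 (2→9→8→4→0→7→6→1, push 9): res(0,4)=29
after path 3 (2→0→4→5→1, push 9): res(0,4)=20
after path 4 (2→0→7→6→1, push 1): res(0,4)=20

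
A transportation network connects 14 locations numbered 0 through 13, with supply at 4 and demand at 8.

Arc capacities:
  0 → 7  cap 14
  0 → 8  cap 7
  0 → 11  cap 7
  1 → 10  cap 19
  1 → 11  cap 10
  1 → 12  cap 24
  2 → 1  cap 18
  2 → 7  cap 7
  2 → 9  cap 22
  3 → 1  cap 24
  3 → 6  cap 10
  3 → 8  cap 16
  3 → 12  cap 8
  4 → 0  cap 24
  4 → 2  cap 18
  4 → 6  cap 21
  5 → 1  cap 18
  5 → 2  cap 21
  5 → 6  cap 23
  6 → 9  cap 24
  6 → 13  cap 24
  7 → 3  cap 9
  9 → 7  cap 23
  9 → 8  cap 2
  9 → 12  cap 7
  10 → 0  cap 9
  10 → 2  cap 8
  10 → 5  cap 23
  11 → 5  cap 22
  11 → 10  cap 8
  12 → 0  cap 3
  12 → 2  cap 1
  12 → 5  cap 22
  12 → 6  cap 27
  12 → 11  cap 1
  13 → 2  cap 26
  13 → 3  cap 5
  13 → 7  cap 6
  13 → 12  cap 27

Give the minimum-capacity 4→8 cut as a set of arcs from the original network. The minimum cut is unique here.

augment #1: 4→0→8 push 7
augment #2: 4→2→9→8 push 2
augment #3: 4→0→7→3→8 push 9
augment #4: 4→6→13→3→8 push 5
max flow = 23; residual-reachable set from 4 gives S-side
cut edges (S→T): {(0,8), (7,3), (9,8), (13,3)} total cap 23

Min-cut arcs: {(0,8), (7,3), (9,8), (13,3)} (total capacity 23)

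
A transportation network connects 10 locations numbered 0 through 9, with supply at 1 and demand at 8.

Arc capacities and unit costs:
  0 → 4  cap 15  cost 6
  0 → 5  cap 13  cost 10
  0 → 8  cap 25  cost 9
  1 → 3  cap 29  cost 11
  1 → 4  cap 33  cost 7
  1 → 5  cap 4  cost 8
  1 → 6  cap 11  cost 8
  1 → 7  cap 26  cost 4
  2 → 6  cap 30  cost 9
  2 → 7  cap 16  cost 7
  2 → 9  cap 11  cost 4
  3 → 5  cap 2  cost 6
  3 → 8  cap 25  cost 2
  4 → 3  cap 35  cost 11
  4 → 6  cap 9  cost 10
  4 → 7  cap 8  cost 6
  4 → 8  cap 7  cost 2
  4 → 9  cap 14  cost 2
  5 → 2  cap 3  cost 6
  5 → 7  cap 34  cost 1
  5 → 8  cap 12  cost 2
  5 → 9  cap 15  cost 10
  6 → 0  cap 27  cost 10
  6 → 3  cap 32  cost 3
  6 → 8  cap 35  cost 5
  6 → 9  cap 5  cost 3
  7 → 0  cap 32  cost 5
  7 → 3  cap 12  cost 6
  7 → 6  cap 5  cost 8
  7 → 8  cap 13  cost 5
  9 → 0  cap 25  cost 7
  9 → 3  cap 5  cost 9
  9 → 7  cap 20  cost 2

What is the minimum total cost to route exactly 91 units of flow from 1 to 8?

Minimum cost for 91 units: 1328

shortest-cost path #1: 1→4→8 push 7 @ unit cost 9 (adds 63)
shortest-cost path #2: 1→7→8 push 13 @ unit cost 9 (adds 117)
shortest-cost path #3: 1→5→8 push 4 @ unit cost 10 (adds 40)
shortest-cost path #4: 1→7→3→8 push 12 @ unit cost 12 (adds 144)
shortest-cost path #5: 1→3→8 push 13 @ unit cost 13 (adds 169)
shortest-cost path #6: 1→6→8 push 11 @ unit cost 13 (adds 143)
shortest-cost path #7: 1→7→6→8 push 1 @ unit cost 17 (adds 17)
shortest-cost path #8: 1→3→7→6→8 push 4 @ unit cost 18 (adds 72)
shortest-cost path #9: 1→3→5→8 push 2 @ unit cost 19 (adds 38)
shortest-cost path #10: 1→3→7→0→8 push 8 @ unit cost 19 (adds 152)
shortest-cost path #11: 1→4→6→8 push 9 @ unit cost 22 (adds 198)
shortest-cost path #12: 1→4→9→0→8 push 7 @ unit cost 25 (adds 175)
total cost = 1328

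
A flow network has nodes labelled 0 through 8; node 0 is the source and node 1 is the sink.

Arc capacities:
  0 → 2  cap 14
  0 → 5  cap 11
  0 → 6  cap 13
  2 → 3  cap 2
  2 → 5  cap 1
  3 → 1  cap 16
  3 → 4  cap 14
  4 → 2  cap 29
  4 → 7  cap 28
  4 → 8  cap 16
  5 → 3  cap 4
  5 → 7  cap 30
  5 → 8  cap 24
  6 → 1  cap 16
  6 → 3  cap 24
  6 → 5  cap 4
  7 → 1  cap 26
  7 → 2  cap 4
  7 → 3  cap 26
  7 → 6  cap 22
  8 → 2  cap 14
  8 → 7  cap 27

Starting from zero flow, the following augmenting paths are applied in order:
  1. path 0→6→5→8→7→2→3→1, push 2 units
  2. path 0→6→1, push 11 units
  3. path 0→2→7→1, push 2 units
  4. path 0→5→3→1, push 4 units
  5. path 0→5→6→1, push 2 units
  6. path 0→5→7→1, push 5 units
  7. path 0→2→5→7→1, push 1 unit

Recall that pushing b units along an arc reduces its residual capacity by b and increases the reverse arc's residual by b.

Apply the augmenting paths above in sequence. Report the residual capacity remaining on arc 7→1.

Residual capacity of (7,1): 18

after path 1 (0→6→5→8→7→2→3→1, push 2): res(7,1)=26
after path 2 (0→6→1, push 11): res(7,1)=26
after path 3 (0→2→7→1, push 2): res(7,1)=24
after path 4 (0→5→3→1, push 4): res(7,1)=24
after path 5 (0→5→6→1, push 2): res(7,1)=24
after path 6 (0→5→7→1, push 5): res(7,1)=19
after path 7 (0→2→5→7→1, push 1): res(7,1)=18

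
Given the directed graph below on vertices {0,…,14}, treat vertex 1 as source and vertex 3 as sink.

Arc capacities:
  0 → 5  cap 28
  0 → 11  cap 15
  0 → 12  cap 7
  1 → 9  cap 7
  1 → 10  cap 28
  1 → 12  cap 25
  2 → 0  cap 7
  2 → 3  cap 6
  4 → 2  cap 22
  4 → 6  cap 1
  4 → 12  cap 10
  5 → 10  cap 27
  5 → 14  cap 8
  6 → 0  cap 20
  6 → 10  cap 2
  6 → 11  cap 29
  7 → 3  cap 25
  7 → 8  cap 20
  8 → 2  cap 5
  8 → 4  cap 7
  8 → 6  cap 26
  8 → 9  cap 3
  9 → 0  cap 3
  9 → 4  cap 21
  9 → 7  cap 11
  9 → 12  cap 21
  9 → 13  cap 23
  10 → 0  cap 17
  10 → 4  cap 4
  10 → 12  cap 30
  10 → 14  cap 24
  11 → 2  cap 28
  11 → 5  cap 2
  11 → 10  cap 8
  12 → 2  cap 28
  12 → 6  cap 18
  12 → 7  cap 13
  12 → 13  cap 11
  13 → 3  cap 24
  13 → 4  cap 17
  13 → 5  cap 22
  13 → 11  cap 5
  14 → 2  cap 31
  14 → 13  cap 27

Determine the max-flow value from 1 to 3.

augment #1: 1→9→7→3 bottleneck 7, total now 7
augment #2: 1→12→2→3 bottleneck 6, total now 13
augment #3: 1→12→7→3 bottleneck 13, total now 26
augment #4: 1→12→13→3 bottleneck 6, total now 32
augment #5: 1→10→12→13→3 bottleneck 5, total now 37
augment #6: 1→10→14→13→3 bottleneck 13, total now 50

Maximum flow value: 50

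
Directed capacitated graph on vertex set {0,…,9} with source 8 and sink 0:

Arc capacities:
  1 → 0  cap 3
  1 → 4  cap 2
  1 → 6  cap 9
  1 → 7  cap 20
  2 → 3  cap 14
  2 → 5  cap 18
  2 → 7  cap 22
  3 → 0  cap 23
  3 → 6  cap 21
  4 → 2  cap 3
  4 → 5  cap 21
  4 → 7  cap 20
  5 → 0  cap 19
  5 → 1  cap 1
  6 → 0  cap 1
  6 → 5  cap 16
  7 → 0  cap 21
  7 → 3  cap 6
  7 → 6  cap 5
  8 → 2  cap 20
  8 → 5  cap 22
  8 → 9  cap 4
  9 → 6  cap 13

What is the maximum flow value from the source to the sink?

augment #1: 8→5→0 bottleneck 19, total now 19
augment #2: 8→2→3→0 bottleneck 14, total now 33
augment #3: 8→2→7→0 bottleneck 6, total now 39
augment #4: 8→5→1→0 bottleneck 1, total now 40
augment #5: 8→9→6→0 bottleneck 1, total now 41

Maximum flow value: 41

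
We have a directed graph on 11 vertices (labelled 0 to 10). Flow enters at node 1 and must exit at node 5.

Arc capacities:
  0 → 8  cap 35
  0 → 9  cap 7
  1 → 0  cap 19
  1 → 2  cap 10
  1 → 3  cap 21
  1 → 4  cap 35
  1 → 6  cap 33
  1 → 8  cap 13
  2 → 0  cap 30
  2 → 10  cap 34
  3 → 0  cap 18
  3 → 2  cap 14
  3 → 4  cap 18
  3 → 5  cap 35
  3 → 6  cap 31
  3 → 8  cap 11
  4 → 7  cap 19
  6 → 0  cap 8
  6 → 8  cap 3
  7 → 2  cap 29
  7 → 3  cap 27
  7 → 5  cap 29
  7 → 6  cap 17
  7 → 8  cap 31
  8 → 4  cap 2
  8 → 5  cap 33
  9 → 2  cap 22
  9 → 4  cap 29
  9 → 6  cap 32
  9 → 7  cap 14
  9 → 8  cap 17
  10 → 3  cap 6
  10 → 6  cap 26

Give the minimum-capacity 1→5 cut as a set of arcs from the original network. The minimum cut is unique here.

augment #1: 1→3→5 push 21
augment #2: 1→8→5 push 13
augment #3: 1→0→8→5 push 19
augment #4: 1→4→7→5 push 19
augment #5: 1→6→8→5 push 1
augment #6: 1→2→10→3→5 push 6
augment #7: 1→2→0→9→7→5 push 4
augment #8: 1→6→0→9→7→5 push 3
max flow = 86; residual-reachable set from 1 gives S-side
cut edges (S→T): {(0,9), (1,3), (4,7), (8,5), (10,3)} total cap 86

Min-cut arcs: {(0,9), (1,3), (4,7), (8,5), (10,3)} (total capacity 86)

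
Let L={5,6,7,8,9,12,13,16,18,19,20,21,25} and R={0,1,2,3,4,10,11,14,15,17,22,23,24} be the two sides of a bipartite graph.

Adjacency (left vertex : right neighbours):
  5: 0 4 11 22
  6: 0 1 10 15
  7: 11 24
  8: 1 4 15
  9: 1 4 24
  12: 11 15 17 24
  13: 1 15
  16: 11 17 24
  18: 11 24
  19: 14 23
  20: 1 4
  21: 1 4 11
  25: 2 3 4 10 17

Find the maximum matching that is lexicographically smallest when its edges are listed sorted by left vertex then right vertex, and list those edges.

|M| = 10 (so the lex-smallest maximum matching has 10 edges)
process left vertices in ascending order; for each, take the smallest-labelled available neighbour that still permits 10 edges overall, or leave it unmatched if none does
lex-smallest matching: {5-0, 6-10, 7-11, 8-1, 9-4, 12-15, 16-17, 18-24, 19-14, 25-2}

Lex-smallest maximum matching: {(5,0), (6,10), (7,11), (8,1), (9,4), (12,15), (16,17), (18,24), (19,14), (25,2)}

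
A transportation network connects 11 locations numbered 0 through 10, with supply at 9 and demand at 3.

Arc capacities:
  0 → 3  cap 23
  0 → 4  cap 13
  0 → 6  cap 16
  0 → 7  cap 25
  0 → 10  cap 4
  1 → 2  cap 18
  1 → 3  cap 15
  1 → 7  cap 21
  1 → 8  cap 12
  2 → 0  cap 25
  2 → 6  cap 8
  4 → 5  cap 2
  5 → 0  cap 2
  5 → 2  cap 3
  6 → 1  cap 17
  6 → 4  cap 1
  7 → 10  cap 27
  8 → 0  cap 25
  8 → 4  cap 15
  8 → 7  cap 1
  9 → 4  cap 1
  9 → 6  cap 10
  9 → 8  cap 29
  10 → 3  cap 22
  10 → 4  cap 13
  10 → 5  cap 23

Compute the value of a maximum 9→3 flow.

augment #1: 9→6→1→3 bottleneck 10, total now 10
augment #2: 9→8→0→3 bottleneck 23, total now 33
augment #3: 9→8→0→10→3 bottleneck 2, total now 35
augment #4: 9→8→7→10→3 bottleneck 1, total now 36
augment #5: 9→4→5→0→10→3 bottleneck 1, total now 37
augment #6: 9→8→4→5→0→10→3 bottleneck 1, total now 38

Maximum flow value: 38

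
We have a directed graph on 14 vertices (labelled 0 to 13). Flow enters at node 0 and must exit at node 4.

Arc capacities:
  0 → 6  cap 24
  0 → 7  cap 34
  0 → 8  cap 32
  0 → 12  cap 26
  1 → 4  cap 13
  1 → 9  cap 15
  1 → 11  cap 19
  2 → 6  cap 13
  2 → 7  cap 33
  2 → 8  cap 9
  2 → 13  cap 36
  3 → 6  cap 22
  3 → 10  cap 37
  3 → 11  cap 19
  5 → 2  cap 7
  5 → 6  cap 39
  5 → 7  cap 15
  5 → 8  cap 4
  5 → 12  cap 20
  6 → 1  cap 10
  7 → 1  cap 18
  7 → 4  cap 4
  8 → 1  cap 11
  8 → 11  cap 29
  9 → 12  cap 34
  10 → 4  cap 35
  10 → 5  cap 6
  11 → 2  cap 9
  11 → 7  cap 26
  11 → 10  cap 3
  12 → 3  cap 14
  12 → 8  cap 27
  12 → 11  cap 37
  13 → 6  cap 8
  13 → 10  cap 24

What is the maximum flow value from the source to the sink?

augment #1: 0→7→4 bottleneck 4, total now 4
augment #2: 0→6→1→4 bottleneck 10, total now 14
augment #3: 0→7→1→4 bottleneck 3, total now 17
augment #4: 0→8→11→10→4 bottleneck 3, total now 20
augment #5: 0→12→3→10→4 bottleneck 14, total now 34
augment #6: 0→8→11→2→13→10→4 bottleneck 9, total now 43

Maximum flow value: 43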